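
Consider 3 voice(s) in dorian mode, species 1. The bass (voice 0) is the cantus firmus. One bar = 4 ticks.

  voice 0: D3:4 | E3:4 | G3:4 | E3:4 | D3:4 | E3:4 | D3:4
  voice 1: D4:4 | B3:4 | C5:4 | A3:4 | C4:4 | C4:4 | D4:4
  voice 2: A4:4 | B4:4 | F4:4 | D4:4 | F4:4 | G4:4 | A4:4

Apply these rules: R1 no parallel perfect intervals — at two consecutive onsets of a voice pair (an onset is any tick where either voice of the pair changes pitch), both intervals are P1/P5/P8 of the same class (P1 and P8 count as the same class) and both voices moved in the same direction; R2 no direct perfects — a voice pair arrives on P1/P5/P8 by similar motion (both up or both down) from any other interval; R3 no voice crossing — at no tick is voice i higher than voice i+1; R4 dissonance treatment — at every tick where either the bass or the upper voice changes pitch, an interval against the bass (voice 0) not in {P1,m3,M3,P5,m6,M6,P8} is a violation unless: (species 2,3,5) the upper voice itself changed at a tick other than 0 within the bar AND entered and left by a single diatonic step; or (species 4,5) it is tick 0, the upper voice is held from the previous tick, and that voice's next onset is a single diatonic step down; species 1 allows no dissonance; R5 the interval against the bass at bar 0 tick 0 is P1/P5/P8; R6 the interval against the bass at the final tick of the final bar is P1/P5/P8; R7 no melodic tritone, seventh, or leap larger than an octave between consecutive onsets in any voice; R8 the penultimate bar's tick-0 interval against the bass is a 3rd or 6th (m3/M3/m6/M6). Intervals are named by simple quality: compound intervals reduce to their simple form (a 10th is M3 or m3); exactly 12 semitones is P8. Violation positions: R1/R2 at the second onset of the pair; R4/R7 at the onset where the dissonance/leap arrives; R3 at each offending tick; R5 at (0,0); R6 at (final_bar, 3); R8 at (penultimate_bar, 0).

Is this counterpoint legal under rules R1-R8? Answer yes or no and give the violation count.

No (14 violations)

bar 0: v0=D3 v1=D4 v2=A4 (P5)
bar 1: v0=E3 v1=B3 v2=B4 (P5)
bar 2: v0=G3 v1=C5 v2=F4 (m7)
bar 3: v0=E3 v1=A3 v2=D4 (m7)
bar 4: v0=D3 v1=C4 v2=F4 (m3)
bar 5: v0=E3 v1=C4 v2=G4 (m3)
bar 6: v0=D3 v1=D4 v2=A4 (P5)
  R1 @ bar1.0: D3/A4 P5 -> E3/B4 P5 similar
  R3 @ bar2.0: C5 above F4
  R4 @ bar2.0: G3/C5 P4 untreated
  R4 @ bar2.0: G3/F4 m7 untreated
  R7 @ bar2.0: B3->C5 leap 13st
  R7 @ bar2.0: B4->F4 leap 6st
  R3 @ bar2.1: C5 above F4
  R3 @ bar2.2: C5 above F4
  R3 @ bar2.3: C5 above F4
  R4 @ bar3.0: E3/A3 P4 untreated
  R4 @ bar3.0: E3/D4 m7 untreated
  R7 @ bar3.0: C5->A3 leap 15st
  R4 @ bar4.0: D3/C4 m7 untreated
  R1 @ bar6.0: C4/G4 P5 -> D4/A4 P5 similar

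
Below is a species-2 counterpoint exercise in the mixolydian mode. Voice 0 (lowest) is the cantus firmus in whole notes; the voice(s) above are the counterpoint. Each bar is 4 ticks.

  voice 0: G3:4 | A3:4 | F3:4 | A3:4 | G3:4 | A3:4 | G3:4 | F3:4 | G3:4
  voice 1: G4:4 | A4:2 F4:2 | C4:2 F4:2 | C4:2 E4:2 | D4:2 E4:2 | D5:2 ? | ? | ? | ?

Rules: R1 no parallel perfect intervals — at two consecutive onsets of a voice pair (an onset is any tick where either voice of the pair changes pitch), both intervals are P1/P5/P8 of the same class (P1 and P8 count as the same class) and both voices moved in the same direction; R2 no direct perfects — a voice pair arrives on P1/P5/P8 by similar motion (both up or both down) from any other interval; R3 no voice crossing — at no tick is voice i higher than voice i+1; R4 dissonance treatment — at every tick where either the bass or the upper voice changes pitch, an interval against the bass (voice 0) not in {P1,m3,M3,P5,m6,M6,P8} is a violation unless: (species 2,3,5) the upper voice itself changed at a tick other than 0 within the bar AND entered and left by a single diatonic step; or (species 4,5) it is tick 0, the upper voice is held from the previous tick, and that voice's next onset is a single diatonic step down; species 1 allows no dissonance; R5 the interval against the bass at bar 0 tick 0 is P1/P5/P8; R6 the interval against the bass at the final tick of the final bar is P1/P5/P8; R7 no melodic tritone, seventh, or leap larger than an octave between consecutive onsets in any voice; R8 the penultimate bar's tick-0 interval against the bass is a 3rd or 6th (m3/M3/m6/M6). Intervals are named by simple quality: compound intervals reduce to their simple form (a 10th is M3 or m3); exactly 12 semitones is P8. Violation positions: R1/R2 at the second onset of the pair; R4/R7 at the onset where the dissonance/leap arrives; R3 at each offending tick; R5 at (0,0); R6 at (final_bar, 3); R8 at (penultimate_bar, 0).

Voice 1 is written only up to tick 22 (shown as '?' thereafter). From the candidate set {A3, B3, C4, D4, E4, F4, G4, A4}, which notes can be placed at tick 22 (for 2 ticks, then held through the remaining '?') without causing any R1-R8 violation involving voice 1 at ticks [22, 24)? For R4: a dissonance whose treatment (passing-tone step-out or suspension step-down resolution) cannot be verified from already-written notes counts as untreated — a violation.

A3: violates R7
B3: violates R4,R7
C4: violates R7
D4: violates R4
E4: violates R7
F4: legal
G4: violates R4
A4: legal

{A4, F4}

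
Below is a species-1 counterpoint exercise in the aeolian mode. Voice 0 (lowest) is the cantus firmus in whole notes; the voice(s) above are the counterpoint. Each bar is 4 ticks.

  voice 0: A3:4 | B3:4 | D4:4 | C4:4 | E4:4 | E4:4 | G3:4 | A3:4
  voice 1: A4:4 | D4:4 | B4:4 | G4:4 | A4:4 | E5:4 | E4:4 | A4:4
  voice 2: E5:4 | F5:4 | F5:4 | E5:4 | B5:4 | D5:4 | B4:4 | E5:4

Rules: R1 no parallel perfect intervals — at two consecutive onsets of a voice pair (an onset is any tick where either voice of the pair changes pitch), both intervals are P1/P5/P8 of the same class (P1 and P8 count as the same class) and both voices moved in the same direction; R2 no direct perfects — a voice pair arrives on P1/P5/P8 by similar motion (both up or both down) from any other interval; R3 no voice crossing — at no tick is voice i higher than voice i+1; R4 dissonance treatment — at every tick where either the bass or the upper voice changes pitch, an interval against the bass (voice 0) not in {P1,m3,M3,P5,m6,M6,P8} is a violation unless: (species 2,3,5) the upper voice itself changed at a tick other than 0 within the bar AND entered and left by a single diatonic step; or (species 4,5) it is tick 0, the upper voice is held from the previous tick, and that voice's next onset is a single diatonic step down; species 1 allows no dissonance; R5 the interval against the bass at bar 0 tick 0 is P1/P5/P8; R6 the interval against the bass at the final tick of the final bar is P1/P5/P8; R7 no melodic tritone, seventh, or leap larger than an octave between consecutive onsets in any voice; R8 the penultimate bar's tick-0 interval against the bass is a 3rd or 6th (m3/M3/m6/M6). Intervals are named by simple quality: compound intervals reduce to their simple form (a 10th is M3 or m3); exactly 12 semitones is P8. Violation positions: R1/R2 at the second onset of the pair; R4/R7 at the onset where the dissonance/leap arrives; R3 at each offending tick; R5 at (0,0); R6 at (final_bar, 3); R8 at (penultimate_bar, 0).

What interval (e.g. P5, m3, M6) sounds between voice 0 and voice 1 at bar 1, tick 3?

m3

voice 0=B3 voice 1=D4 -> m3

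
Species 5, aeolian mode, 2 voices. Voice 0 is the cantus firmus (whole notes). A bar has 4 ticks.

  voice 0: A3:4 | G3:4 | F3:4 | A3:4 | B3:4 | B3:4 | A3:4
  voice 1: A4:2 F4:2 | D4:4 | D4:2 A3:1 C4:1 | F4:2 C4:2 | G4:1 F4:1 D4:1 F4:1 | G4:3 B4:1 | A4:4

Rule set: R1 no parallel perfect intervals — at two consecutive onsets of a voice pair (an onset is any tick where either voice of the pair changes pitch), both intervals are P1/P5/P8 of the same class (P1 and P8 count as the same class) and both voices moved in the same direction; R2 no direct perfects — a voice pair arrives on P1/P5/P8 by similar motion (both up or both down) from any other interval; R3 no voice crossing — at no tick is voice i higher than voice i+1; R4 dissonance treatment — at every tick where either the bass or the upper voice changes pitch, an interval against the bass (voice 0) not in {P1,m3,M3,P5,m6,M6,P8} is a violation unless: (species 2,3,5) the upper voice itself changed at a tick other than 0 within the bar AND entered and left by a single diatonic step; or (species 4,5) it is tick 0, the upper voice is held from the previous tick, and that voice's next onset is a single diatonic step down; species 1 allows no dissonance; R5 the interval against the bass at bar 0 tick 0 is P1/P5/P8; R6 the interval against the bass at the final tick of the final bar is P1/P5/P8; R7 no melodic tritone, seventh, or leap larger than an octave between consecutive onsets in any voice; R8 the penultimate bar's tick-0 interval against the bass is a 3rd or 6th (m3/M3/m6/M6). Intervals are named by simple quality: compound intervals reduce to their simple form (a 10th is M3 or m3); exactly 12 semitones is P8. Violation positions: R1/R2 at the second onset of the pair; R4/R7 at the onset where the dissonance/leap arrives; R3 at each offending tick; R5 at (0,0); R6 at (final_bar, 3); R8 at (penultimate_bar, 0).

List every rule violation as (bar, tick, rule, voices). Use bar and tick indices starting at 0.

(1, 0, R2, (0, 1))
(4, 1, R4, (0, 1))
(4, 3, R4, (0, 1))
(6, 0, R1, (0, 1))

bar 0: v0=A3 v1=A4 downbeat P8
bar 1: v0=G3 v1=D4 downbeat P5
bar 2: v0=F3 v1=D4 downbeat M6
bar 3: v0=A3 v1=F4 downbeat m6
bar 4: v0=B3 v1=G4 downbeat m6
bar 5: v0=B3 v1=G4 downbeat m6
bar 6: v0=A3 v1=A4 downbeat P8
  -> R2 @ bar 1 tick 0 v(0, 1): A3/F4 m6 -> G3/D4 P5 similar
  -> R4 @ bar 4 tick 1 v(0, 1): B3/F4 TT untreated
  -> R4 @ bar 4 tick 3 v(0, 1): B3/F4 TT untreated
  -> R1 @ bar 6 tick 0 v(0, 1): B3/B4 P8 -> A3/A4 P8 similar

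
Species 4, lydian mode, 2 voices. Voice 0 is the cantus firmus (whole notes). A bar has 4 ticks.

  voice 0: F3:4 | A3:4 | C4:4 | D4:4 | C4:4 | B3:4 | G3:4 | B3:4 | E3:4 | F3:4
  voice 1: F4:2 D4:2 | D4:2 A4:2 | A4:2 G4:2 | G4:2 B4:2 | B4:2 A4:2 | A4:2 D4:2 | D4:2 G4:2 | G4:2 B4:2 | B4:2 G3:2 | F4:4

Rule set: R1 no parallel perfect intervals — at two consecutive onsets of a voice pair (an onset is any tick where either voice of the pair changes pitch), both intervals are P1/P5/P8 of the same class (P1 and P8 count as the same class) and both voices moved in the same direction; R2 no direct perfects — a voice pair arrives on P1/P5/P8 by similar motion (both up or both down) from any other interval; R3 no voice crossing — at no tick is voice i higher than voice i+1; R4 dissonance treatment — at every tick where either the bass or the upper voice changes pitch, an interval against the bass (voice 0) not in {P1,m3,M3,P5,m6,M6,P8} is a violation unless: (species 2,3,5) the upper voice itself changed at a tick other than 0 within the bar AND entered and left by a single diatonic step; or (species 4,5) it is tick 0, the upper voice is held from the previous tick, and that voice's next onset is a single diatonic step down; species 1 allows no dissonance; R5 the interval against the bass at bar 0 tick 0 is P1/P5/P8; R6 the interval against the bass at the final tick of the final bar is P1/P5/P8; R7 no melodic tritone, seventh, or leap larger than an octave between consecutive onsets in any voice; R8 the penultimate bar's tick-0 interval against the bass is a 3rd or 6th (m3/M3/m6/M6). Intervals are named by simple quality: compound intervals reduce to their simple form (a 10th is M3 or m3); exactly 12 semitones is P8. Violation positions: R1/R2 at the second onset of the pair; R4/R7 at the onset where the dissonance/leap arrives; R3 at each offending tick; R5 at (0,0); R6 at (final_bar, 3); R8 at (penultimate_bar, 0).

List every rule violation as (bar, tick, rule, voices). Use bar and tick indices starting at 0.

(1, 0, R4, (0, 1))
(3, 0, R4, (0, 1))
(5, 0, R4, (0, 1))
(8, 0, R8, (0, 1))
(8, 2, R7, (1,))
(9, 0, R2, (0, 1))
(9, 0, R7, (1,))

bar 0: v0=F3 v1=F4 downbeat P8
bar 1: v0=A3 v1=D4 downbeat P4
bar 2: v0=C4 v1=A4 downbeat M6
bar 3: v0=D4 v1=G4 downbeat P4
bar 4: v0=C4 v1=B4 downbeat M7
bar 5: v0=B3 v1=A4 downbeat m7
bar 6: v0=G3 v1=D4 downbeat P5
bar 7: v0=B3 v1=G4 downbeat m6
bar 8: v0=E3 v1=B4 downbeat P5
bar 9: v0=F3 v1=F4 downbeat P8
  -> R4 @ bar 1 tick 0 v(0, 1): A3/D4 P4 untreated
  -> R4 @ bar 3 tick 0 v(0, 1): D4/G4 P4 untreated
  -> R4 @ bar 5 tick 0 v(0, 1): B3/A4 m7 untreated
  -> R8 @ bar 8 tick 0 v(0, 1): penult P5 not 3rd/6th
  -> R7 @ bar 8 tick 2 v(1,): B4->G3 leap 16st
  -> R2 @ bar 9 tick 0 v(0, 1): E3/G3 m3 -> F3/F4 P8 similar
  -> R7 @ bar 9 tick 0 v(1,): G3->F4 leap 10st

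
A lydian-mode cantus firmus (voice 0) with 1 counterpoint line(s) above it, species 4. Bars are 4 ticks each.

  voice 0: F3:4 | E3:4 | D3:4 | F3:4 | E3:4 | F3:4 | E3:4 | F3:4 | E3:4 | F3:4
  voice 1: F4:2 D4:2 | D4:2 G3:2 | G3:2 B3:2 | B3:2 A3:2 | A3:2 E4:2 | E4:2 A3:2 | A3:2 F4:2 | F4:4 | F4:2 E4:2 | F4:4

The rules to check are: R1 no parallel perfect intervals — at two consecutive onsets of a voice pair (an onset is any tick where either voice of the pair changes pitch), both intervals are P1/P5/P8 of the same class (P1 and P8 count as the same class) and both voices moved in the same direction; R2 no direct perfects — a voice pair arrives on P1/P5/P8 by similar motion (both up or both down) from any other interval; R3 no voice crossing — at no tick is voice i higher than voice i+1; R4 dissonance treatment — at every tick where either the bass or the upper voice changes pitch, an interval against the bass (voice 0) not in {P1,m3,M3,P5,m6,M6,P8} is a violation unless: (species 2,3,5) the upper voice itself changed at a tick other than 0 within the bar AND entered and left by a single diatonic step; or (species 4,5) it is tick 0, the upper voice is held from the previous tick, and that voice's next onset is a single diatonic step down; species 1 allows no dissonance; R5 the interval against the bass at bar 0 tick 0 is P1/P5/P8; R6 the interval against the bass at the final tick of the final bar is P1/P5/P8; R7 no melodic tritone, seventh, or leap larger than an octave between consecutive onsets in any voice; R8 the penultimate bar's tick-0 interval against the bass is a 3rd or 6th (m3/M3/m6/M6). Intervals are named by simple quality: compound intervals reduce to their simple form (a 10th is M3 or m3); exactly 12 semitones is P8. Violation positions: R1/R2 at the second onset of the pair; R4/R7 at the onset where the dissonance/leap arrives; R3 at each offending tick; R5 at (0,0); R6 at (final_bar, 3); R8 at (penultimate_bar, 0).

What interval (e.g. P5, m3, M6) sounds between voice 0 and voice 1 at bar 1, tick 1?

m7

voice 0=E3 voice 1=D4 -> m7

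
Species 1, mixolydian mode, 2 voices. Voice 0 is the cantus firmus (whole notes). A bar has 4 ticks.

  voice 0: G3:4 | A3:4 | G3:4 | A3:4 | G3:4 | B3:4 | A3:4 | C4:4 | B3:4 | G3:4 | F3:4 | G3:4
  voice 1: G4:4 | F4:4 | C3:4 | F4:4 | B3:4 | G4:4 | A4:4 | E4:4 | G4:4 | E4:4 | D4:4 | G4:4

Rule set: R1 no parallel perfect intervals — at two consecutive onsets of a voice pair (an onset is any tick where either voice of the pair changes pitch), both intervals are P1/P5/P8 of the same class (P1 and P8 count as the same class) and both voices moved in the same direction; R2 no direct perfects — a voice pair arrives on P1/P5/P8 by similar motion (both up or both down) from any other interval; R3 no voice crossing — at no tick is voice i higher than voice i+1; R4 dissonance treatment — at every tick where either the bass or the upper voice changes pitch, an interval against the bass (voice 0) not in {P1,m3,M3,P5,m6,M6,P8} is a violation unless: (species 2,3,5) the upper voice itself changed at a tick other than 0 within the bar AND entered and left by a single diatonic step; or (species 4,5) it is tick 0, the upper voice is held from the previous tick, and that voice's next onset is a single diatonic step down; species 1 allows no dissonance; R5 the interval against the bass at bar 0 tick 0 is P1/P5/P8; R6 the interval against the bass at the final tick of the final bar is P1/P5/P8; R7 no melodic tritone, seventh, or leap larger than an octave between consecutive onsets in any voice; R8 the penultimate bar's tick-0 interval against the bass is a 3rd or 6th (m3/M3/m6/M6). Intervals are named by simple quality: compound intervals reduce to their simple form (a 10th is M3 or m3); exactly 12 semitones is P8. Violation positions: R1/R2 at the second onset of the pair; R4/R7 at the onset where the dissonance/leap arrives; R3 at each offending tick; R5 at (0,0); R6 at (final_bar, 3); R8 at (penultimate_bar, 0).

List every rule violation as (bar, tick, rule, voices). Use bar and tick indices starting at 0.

(2, 0, R2, (0, 1))
(2, 0, R3, (0, 1))
(2, 0, R7, (1,))
(2, 1, R3, (0, 1))
(2, 2, R3, (0, 1))
(2, 3, R3, (0, 1))
(3, 0, R7, (1,))
(4, 0, R7, (1,))
(11, 0, R2, (0, 1))

bar 0: v0=G3 v1=G4 downbeat P8
bar 1: v0=A3 v1=F4 downbeat m6
bar 2: v0=G3 v1=C3 downbeat P5
bar 3: v0=A3 v1=F4 downbeat m6
bar 4: v0=G3 v1=B3 downbeat M3
bar 5: v0=B3 v1=G4 downbeat m6
bar 6: v0=A3 v1=A4 downbeat P8
bar 7: v0=C4 v1=E4 downbeat M3
bar 8: v0=B3 v1=G4 downbeat m6
bar 9: v0=G3 v1=E4 downbeat M6
bar 10: v0=F3 v1=D4 downbeat M6
bar 11: v0=G3 v1=G4 downbeat P8
  -> R2 @ bar 2 tick 0 v(0, 1): A3/F4 m6 -> G3/C3 P5 similar
  -> R3 @ bar 2 tick 0 v(0, 1): G3 above C3
  -> R7 @ bar 2 tick 0 v(1,): F4->C3 leap 17st
  -> R3 @ bar 2 tick 1 v(0, 1): G3 above C3
  -> R3 @ bar 2 tick 2 v(0, 1): G3 above C3
  -> R3 @ bar 2 tick 3 v(0, 1): G3 above C3
  -> R7 @ bar 3 tick 0 v(1,): C3->F4 leap 17st
  -> R7 @ bar 4 tick 0 v(1,): F4->B3 leap 6st
  -> R2 @ bar 11 tick 0 v(0, 1): F3/D4 M6 -> G3/G4 P8 similar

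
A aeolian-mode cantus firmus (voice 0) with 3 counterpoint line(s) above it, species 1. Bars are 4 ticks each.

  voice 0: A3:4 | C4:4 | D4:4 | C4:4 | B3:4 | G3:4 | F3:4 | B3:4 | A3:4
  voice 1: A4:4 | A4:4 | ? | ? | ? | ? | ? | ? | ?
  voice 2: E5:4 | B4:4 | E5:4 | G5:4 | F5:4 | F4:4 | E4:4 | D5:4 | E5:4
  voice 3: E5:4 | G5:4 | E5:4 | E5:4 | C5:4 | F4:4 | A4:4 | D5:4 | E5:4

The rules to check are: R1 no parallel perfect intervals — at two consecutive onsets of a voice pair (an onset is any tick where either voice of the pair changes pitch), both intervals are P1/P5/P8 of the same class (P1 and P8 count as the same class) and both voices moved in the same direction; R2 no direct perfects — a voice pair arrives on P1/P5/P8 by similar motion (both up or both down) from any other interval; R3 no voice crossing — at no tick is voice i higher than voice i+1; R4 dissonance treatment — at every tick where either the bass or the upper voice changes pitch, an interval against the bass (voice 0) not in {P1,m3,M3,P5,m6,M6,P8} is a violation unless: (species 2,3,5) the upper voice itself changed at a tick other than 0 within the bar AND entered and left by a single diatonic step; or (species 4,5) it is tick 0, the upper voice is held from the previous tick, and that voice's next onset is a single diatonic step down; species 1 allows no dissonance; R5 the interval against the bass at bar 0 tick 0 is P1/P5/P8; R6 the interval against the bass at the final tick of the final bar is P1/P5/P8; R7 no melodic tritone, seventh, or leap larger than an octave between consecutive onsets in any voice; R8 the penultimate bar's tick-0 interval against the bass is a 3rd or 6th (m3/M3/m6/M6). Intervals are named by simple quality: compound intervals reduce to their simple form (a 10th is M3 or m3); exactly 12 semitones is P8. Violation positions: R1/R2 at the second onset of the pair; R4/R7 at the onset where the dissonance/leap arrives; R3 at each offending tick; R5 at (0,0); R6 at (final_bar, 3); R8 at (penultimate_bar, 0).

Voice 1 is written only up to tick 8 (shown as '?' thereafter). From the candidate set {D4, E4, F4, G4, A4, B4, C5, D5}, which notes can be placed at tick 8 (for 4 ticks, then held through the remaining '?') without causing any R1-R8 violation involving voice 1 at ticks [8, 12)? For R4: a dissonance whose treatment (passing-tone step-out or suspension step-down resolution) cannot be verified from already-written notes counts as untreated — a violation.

D4: legal
E4: violates R2,R4
F4: legal
G4: violates R4
A4: legal
B4: legal
C5: violates R4
D5: violates R2

{A4, B4, D4, F4}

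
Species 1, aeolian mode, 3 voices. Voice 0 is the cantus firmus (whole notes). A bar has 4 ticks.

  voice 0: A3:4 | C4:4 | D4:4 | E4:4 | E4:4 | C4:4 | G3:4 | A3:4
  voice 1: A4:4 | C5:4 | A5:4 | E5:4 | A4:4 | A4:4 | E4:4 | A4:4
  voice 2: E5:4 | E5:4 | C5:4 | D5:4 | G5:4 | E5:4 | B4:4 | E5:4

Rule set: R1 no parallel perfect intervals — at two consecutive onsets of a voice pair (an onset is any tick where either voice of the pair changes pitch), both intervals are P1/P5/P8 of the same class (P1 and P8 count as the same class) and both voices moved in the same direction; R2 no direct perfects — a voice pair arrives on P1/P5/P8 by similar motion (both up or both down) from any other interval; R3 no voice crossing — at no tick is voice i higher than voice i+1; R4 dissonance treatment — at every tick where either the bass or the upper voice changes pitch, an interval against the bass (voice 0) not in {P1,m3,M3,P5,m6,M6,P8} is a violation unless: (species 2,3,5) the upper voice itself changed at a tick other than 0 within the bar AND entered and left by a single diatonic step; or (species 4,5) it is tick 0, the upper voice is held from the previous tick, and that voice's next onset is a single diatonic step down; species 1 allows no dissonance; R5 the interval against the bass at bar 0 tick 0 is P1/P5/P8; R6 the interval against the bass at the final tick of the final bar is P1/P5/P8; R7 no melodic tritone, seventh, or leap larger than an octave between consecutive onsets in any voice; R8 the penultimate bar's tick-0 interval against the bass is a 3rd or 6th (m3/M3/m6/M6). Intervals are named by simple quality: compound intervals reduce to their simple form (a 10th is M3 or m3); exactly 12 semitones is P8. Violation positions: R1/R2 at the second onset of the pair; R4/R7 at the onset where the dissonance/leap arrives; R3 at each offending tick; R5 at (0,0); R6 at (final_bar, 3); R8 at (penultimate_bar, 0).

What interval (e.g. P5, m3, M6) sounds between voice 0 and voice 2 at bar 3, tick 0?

voice 0=E4 voice 2=D5 -> m7

m7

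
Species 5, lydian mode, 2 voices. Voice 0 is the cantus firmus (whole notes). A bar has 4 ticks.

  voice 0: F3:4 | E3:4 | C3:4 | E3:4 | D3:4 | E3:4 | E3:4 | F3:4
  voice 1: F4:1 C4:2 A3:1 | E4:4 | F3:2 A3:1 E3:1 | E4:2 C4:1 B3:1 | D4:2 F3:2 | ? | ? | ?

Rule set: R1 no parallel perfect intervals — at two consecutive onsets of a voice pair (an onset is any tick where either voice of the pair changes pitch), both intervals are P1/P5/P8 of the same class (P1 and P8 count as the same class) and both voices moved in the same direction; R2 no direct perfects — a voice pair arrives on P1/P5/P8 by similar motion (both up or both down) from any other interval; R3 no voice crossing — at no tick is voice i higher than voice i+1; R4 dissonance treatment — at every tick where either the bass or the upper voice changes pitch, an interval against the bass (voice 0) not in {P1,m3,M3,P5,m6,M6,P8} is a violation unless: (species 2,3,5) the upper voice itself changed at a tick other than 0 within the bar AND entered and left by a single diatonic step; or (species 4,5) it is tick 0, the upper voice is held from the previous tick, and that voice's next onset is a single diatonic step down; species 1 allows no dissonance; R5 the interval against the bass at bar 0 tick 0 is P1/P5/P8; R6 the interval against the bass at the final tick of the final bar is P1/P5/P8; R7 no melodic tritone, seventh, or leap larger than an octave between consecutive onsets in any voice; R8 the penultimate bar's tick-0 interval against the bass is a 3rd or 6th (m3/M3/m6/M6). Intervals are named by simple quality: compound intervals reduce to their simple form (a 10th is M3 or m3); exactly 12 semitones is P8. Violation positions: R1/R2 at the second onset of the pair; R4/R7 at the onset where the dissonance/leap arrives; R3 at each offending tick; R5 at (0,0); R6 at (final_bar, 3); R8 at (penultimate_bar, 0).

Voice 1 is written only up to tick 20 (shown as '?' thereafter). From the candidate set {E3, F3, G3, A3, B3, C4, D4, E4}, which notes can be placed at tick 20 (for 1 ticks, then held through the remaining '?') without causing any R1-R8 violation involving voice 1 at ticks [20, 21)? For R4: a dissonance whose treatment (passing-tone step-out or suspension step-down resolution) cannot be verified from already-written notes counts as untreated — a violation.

E3: legal
F3: violates R4
G3: legal
A3: violates R4
B3: violates R2,R7
C4: legal
D4: violates R4
E4: violates R2,R7

{C4, E3, G3}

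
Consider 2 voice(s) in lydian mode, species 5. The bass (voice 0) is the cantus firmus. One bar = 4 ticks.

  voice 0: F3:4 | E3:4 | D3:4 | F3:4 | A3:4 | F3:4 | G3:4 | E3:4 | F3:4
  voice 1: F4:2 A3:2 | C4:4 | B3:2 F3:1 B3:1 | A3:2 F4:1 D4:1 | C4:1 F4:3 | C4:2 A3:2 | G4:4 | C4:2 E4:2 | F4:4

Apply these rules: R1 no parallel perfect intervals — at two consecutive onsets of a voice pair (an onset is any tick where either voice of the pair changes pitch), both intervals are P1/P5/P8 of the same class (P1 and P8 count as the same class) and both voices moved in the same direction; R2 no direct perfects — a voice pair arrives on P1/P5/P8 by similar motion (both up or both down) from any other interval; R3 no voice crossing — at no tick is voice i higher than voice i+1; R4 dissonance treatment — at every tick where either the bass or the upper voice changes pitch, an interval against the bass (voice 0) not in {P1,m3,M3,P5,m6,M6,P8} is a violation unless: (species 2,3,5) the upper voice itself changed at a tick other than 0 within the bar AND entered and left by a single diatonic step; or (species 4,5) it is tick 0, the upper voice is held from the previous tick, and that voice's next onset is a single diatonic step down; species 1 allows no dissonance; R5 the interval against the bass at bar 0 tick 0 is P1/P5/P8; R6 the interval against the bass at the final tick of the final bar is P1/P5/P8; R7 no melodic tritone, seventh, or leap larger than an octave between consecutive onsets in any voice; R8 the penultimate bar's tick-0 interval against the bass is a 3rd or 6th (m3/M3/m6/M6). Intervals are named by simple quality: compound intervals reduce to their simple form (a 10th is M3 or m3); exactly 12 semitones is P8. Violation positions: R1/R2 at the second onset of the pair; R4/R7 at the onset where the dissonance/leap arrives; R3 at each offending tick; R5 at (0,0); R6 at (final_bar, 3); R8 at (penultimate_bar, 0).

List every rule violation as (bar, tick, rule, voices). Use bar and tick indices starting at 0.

(2, 2, R7, (1,))
(2, 3, R7, (1,))
(5, 0, R2, (0, 1))
(6, 0, R2, (0, 1))
(6, 0, R7, (1,))
(8, 0, R1, (0, 1))

bar 0: v0=F3 v1=F4 downbeat P8
bar 1: v0=E3 v1=C4 downbeat m6
bar 2: v0=D3 v1=B3 downbeat M6
bar 3: v0=F3 v1=A3 downbeat M3
bar 4: v0=A3 v1=C4 downbeat m3
bar 5: v0=F3 v1=C4 downbeat P5
bar 6: v0=G3 v1=G4 downbeat P8
bar 7: v0=E3 v1=C4 downbeat m6
bar 8: v0=F3 v1=F4 downbeat P8
  -> R7 @ bar 2 tick 2 v(1,): B3->F3 leap 6st
  -> R7 @ bar 2 tick 3 v(1,): F3->B3 leap 6st
  -> R2 @ bar 5 tick 0 v(0, 1): A3/F4 m6 -> F3/C4 P5 similar
  -> R2 @ bar 6 tick 0 v(0, 1): F3/A3 M3 -> G3/G4 P8 similar
  -> R7 @ bar 6 tick 0 v(1,): A3->G4 leap 10st
  -> R1 @ bar 8 tick 0 v(0, 1): E3/E4 P8 -> F3/F4 P8 similar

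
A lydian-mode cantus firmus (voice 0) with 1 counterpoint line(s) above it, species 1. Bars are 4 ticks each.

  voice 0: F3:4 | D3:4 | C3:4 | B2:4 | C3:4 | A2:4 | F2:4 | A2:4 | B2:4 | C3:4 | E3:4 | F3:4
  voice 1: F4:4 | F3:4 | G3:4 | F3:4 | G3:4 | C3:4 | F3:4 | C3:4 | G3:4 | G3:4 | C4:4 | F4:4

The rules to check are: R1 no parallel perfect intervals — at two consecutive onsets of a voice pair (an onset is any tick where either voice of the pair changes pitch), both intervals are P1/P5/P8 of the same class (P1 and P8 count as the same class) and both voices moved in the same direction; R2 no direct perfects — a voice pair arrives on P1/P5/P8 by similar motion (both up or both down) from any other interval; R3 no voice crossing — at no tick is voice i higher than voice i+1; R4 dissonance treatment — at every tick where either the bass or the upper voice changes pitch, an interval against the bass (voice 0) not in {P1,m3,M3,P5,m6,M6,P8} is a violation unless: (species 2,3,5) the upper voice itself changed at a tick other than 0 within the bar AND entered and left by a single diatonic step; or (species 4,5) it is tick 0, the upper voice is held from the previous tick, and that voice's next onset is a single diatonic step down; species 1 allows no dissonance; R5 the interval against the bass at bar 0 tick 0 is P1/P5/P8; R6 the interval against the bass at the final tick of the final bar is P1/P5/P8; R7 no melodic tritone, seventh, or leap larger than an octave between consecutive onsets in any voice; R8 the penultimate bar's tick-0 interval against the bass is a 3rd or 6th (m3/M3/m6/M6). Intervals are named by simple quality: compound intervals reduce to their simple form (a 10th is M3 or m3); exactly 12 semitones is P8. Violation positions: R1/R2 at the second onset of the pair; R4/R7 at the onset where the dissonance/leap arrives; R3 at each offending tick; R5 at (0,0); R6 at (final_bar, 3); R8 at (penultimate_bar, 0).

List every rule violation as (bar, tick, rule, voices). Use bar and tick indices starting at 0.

(3, 0, R4, (0, 1))
(4, 0, R2, (0, 1))
(11, 0, R2, (0, 1))

bar 0: v0=F3 v1=F4 downbeat P8
bar 1: v0=D3 v1=F3 downbeat m3
bar 2: v0=C3 v1=G3 downbeat P5
bar 3: v0=B2 v1=F3 downbeat TT
bar 4: v0=C3 v1=G3 downbeat P5
bar 5: v0=A2 v1=C3 downbeat m3
bar 6: v0=F2 v1=F3 downbeat P8
bar 7: v0=A2 v1=C3 downbeat m3
bar 8: v0=B2 v1=G3 downbeat m6
bar 9: v0=C3 v1=G3 downbeat P5
bar 10: v0=E3 v1=C4 downbeat m6
bar 11: v0=F3 v1=F4 downbeat P8
  -> R4 @ bar 3 tick 0 v(0, 1): B2/F3 TT untreated
  -> R2 @ bar 4 tick 0 v(0, 1): B2/F3 TT -> C3/G3 P5 similar
  -> R2 @ bar 11 tick 0 v(0, 1): E3/C4 m6 -> F3/F4 P8 similar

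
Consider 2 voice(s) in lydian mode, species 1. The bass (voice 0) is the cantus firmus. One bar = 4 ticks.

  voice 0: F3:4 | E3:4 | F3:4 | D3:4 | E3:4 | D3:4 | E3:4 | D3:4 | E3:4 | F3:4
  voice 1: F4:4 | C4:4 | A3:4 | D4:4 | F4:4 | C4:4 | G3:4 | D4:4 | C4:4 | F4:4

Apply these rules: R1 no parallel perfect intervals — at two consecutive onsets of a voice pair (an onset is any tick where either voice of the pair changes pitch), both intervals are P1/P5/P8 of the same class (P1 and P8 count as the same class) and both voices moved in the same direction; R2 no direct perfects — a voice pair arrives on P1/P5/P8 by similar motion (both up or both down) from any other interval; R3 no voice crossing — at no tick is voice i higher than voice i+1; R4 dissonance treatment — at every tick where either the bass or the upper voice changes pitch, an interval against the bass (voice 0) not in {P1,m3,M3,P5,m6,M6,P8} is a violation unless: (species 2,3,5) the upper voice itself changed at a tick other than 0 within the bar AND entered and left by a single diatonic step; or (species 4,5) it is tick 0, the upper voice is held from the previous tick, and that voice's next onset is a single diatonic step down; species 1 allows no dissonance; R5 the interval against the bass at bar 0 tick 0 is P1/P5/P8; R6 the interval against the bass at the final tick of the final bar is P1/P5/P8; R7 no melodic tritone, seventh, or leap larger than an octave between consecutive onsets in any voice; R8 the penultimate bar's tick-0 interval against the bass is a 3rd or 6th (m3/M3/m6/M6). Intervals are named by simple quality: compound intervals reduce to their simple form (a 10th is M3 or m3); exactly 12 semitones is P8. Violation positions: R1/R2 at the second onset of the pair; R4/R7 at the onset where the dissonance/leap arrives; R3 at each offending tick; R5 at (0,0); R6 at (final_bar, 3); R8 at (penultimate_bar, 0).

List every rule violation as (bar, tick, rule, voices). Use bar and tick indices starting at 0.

(4, 0, R4, (0, 1))
(5, 0, R4, (0, 1))
(9, 0, R2, (0, 1))

bar 0: v0=F3 v1=F4 downbeat P8
bar 1: v0=E3 v1=C4 downbeat m6
bar 2: v0=F3 v1=A3 downbeat M3
bar 3: v0=D3 v1=D4 downbeat P8
bar 4: v0=E3 v1=F4 downbeat m2
bar 5: v0=D3 v1=C4 downbeat m7
bar 6: v0=E3 v1=G3 downbeat m3
bar 7: v0=D3 v1=D4 downbeat P8
bar 8: v0=E3 v1=C4 downbeat m6
bar 9: v0=F3 v1=F4 downbeat P8
  -> R4 @ bar 4 tick 0 v(0, 1): E3/F4 m2 untreated
  -> R4 @ bar 5 tick 0 v(0, 1): D3/C4 m7 untreated
  -> R2 @ bar 9 tick 0 v(0, 1): E3/C4 m6 -> F3/F4 P8 similar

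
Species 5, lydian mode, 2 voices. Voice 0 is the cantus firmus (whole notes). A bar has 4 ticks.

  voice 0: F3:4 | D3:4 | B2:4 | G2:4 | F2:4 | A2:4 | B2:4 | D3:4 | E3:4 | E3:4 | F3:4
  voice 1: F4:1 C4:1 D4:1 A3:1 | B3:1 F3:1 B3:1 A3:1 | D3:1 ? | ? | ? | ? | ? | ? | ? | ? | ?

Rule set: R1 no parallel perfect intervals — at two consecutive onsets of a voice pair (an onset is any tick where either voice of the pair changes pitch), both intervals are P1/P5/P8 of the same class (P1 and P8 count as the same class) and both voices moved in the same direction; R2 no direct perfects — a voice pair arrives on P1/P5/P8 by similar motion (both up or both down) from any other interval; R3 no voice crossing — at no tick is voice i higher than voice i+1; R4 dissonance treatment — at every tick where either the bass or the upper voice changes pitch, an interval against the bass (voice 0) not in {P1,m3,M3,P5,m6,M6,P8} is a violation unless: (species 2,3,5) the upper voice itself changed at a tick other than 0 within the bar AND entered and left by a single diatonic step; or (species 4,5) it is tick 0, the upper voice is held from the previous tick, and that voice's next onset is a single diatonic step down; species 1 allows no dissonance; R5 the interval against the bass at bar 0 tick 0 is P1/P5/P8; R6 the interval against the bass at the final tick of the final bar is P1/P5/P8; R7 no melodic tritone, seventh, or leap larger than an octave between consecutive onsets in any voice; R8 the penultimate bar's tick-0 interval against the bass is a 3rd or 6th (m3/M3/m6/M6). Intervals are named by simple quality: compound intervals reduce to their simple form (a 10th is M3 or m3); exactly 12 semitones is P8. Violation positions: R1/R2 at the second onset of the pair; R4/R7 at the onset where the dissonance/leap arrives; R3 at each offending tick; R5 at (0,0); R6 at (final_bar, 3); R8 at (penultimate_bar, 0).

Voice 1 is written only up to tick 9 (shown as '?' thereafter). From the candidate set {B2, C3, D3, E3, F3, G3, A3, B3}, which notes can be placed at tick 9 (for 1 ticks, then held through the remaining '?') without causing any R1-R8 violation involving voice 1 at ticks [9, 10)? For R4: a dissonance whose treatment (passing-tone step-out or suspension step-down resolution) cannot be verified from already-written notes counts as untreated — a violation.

B2: legal
C3: violates R4
D3: legal
E3: violates R4
F3: violates R4
G3: legal
A3: violates R4
B3: legal

{B2, B3, D3, G3}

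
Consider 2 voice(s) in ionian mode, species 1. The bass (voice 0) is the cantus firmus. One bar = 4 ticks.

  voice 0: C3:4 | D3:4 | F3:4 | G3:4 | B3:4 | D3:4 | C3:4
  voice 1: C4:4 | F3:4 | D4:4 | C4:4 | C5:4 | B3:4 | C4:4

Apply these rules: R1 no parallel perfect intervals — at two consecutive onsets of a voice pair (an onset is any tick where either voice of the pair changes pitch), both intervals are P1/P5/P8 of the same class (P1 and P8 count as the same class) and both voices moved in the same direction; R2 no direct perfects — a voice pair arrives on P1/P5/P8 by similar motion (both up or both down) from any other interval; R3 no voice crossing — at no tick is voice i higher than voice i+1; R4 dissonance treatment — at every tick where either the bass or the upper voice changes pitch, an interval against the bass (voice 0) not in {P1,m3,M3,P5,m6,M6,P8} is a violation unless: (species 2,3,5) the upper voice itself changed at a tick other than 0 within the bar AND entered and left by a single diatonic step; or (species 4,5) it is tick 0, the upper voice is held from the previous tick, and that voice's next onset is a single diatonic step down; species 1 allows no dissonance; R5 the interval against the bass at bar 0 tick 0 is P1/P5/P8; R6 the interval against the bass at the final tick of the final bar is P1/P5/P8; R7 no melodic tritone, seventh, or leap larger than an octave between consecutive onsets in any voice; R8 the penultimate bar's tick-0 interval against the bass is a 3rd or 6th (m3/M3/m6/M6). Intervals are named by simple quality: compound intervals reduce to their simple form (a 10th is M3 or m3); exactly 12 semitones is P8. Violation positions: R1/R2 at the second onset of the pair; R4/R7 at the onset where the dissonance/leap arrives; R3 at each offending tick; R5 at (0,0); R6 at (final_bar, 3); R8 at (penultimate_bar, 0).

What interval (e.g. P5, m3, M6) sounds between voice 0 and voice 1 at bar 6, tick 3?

voice 0=C3 voice 1=C4 -> P8

P8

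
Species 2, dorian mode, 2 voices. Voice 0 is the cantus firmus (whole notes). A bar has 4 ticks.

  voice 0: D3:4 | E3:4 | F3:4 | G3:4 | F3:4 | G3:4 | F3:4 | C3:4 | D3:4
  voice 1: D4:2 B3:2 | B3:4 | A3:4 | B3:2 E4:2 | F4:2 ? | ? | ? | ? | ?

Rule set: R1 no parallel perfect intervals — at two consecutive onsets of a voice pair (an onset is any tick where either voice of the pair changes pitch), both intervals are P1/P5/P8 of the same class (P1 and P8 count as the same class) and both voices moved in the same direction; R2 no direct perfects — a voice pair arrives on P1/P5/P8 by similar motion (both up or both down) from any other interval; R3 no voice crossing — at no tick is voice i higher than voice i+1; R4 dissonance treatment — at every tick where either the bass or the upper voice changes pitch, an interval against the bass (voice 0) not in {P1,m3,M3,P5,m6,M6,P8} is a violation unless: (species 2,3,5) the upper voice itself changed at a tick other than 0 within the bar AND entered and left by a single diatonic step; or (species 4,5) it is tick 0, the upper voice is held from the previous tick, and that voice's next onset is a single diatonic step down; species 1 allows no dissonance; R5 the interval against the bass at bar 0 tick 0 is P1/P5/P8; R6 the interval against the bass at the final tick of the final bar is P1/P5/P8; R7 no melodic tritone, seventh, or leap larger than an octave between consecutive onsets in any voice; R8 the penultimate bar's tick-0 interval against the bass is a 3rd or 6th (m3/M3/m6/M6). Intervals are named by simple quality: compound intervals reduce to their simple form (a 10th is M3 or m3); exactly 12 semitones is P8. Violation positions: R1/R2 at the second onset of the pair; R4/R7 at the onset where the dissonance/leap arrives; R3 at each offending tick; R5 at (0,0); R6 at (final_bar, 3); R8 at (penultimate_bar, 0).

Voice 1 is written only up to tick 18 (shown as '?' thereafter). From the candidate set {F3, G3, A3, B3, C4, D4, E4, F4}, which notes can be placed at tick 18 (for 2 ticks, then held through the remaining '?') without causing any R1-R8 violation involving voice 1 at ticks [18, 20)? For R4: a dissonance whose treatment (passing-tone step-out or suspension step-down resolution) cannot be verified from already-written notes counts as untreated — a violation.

{A3, C4, D4, F3, F4}

F3: legal
G3: violates R4,R7
A3: legal
B3: violates R4,R7
C4: legal
D4: legal
E4: violates R4
F4: legal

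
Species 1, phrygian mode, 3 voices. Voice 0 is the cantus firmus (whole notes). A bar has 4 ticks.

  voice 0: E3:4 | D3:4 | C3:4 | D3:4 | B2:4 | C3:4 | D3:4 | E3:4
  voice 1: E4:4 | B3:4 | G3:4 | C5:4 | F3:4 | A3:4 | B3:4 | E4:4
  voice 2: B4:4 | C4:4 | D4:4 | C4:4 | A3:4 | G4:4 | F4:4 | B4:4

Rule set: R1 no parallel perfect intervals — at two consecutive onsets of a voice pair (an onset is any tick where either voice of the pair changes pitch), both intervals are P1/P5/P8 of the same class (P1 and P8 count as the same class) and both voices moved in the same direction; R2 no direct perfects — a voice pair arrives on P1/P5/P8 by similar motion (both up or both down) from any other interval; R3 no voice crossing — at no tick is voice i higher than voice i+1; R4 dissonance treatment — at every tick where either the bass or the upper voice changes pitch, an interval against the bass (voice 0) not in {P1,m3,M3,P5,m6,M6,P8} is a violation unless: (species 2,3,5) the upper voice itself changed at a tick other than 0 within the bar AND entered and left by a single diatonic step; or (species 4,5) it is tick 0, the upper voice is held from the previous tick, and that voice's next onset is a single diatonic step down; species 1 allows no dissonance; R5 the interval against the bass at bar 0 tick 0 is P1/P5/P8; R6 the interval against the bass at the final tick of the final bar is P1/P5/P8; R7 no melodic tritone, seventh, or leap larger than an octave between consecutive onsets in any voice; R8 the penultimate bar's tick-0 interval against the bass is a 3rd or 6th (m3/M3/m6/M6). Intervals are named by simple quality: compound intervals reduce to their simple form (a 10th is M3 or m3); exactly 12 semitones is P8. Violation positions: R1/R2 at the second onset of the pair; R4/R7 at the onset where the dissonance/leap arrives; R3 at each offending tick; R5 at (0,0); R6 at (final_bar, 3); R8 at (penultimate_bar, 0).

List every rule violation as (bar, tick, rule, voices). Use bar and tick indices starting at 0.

bar 0: v0=E3 v1=E4 v2=B4 downbeat P5
bar 1: v0=D3 v1=B3 v2=C4 downbeat m7
bar 2: v0=C3 v1=G3 v2=D4 downbeat M2
bar 3: v0=D3 v1=C5 v2=C4 downbeat m7
bar 4: v0=B2 v1=F3 v2=A3 downbeat m7
bar 5: v0=C3 v1=A3 v2=G4 downbeat P5
bar 6: v0=D3 v1=B3 v2=F4 downbeat m3
bar 7: v0=E3 v1=E4 v2=B4 downbeat P5
  -> R4 @ bar 1 tick 0 v(0, 2): D3/C4 m7 untreated
  -> R7 @ bar 1 tick 0 v(2,): B4->C4 leap 11st
  -> R2 @ bar 2 tick 0 v(0, 1): D3/B3 M6 -> C3/G3 P5 similar
  -> R4 @ bar 2 tick 0 v(0, 2): C3/D4 M2 untreated
  -> R3 @ bar 3 tick 0 v(1, 2): C5 above C4
  -> R4 @ bar 3 tick 0 v(0, 1): D3/C5 m7 untreated
  -> R4 @ bar 3 tick 0 v(0, 2): D3/C4 m7 untreated
  -> R7 @ bar 3 tick 0 v(1,): G3->C5 leap 17st
  -> R3 @ bar 3 tick 1 v(1, 2): C5 above C4
  -> R3 @ bar 3 tick 2 v(1, 2): C5 above C4
  -> R3 @ bar 3 tick 3 v(1, 2): C5 above C4
  -> R4 @ bar 4 tick 0 v(0, 1): B2/F3 TT untreated
  -> R4 @ bar 4 tick 0 v(0, 2): B2/A3 m7 untreated
  -> R7 @ bar 4 tick 0 v(1,): C5->F3 leap 19st
  -> R2 @ bar 5 tick 0 v(0, 2): B2/A3 m7 -> C3/G4 P5 similar
  -> R7 @ bar 5 tick 0 v(2,): A3->G4 leap 10st
  -> R2 @ bar 7 tick 0 v(0, 1): D3/B3 M6 -> E3/E4 P8 similar
  -> R2 @ bar 7 tick 0 v(0, 2): D3/F4 m3 -> E3/B4 P5 similar
  -> R2 @ bar 7 tick 0 v(1, 2): B3/F4 TT -> E4/B4 P5 similar
  -> R7 @ bar 7 tick 0 v(2,): F4->B4 leap 6st

(1, 0, R4, (0, 2))
(1, 0, R7, (2,))
(2, 0, R2, (0, 1))
(2, 0, R4, (0, 2))
(3, 0, R3, (1, 2))
(3, 0, R4, (0, 1))
(3, 0, R4, (0, 2))
(3, 0, R7, (1,))
(3, 1, R3, (1, 2))
(3, 2, R3, (1, 2))
(3, 3, R3, (1, 2))
(4, 0, R4, (0, 1))
(4, 0, R4, (0, 2))
(4, 0, R7, (1,))
(5, 0, R2, (0, 2))
(5, 0, R7, (2,))
(7, 0, R2, (0, 1))
(7, 0, R2, (0, 2))
(7, 0, R2, (1, 2))
(7, 0, R7, (2,))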